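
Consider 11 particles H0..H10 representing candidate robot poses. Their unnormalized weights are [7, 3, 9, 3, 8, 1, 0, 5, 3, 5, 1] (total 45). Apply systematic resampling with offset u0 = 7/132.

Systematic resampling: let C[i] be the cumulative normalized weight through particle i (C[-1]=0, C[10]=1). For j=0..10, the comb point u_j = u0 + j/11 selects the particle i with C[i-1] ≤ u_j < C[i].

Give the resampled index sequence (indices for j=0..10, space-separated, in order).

0 0 2 2 2 4 4 7 7 9 9

C = [7/45, 2/9, 19/45, 22/45, 2/3, 31/45, 31/45, 4/5, 13/15, 44/45, 1]
j=0: u_0=7/132 ∈ [0, 7/45) → index 0
j=1: u_1=19/132 ∈ [0, 7/45) → index 0
j=2: u_2=31/132 ∈ [2/9, 19/45) → index 2
j=3: u_3=43/132 ∈ [2/9, 19/45) → index 2
j=4: u_4=5/12 ∈ [2/9, 19/45) → index 2
j=5: u_5=67/132 ∈ [22/45, 2/3) → index 4
j=6: u_6=79/132 ∈ [22/45, 2/3) → index 4
j=7: u_7=91/132 ∈ [31/45, 4/5) → index 7
j=8: u_8=103/132 ∈ [31/45, 4/5) → index 7
j=9: u_9=115/132 ∈ [13/15, 44/45) → index 9
j=10: u_10=127/132 ∈ [13/15, 44/45) → index 9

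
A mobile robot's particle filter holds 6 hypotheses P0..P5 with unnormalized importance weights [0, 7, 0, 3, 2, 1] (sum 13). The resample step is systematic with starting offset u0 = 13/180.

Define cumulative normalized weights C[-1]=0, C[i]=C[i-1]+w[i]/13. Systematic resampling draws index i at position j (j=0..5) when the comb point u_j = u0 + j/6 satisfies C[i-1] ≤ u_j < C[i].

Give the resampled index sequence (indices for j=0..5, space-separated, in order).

C = [0, 7/13, 7/13, 10/13, 12/13, 1]
j=0: u_0=13/180 ∈ [0, 7/13) → index 1
j=1: u_1=43/180 ∈ [0, 7/13) → index 1
j=2: u_2=73/180 ∈ [0, 7/13) → index 1
j=3: u_3=103/180 ∈ [7/13, 10/13) → index 3
j=4: u_4=133/180 ∈ [7/13, 10/13) → index 3
j=5: u_5=163/180 ∈ [10/13, 12/13) → index 4

1 1 1 3 3 4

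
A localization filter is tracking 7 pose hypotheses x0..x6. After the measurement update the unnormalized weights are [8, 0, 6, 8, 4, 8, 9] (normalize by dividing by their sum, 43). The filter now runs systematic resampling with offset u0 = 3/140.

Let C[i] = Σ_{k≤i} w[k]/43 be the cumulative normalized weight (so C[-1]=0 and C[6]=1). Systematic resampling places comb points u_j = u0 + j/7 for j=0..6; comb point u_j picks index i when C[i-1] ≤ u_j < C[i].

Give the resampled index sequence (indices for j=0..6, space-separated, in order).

C = [8/43, 8/43, 14/43, 22/43, 26/43, 34/43, 1]
j=0: u_0=3/140 ∈ [0, 8/43) → index 0
j=1: u_1=23/140 ∈ [0, 8/43) → index 0
j=2: u_2=43/140 ∈ [8/43, 14/43) → index 2
j=3: u_3=9/20 ∈ [14/43, 22/43) → index 3
j=4: u_4=83/140 ∈ [22/43, 26/43) → index 4
j=5: u_5=103/140 ∈ [26/43, 34/43) → index 5
j=6: u_6=123/140 ∈ [34/43, 1) → index 6

0 0 2 3 4 5 6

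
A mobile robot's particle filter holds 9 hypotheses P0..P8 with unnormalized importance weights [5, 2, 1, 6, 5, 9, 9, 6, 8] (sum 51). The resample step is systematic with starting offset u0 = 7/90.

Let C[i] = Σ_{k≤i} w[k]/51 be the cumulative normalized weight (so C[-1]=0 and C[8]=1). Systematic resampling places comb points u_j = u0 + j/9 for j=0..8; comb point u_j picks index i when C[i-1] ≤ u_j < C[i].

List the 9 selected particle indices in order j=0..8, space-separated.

0 3 4 5 5 6 7 8 8

C = [5/51, 7/51, 8/51, 14/51, 19/51, 28/51, 37/51, 43/51, 1]
j=0: u_0=7/90 ∈ [0, 5/51) → index 0
j=1: u_1=17/90 ∈ [8/51, 14/51) → index 3
j=2: u_2=3/10 ∈ [14/51, 19/51) → index 4
j=3: u_3=37/90 ∈ [19/51, 28/51) → index 5
j=4: u_4=47/90 ∈ [19/51, 28/51) → index 5
j=5: u_5=19/30 ∈ [28/51, 37/51) → index 6
j=6: u_6=67/90 ∈ [37/51, 43/51) → index 7
j=7: u_7=77/90 ∈ [43/51, 1) → index 8
j=8: u_8=29/30 ∈ [43/51, 1) → index 8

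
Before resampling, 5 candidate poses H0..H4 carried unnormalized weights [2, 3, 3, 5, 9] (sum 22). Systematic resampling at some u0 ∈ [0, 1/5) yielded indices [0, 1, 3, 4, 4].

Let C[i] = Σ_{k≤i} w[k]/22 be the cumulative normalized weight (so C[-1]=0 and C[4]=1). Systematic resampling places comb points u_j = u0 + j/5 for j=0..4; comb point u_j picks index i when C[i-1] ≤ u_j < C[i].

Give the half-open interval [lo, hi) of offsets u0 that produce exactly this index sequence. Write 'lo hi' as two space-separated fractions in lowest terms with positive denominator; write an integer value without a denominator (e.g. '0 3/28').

0 3/110

C = [1/11, 5/22, 4/11, 13/22, 1]
j=0 picked index 0: u0 ∈ [0, 1/11)
j=1 picked index 1: u0 ∈ [-6/55, 3/110)
j=2 picked index 3: u0 ∈ [-2/55, 21/110)
j=3 picked index 4: u0 ∈ [-1/110, 2/5)
j=4 picked index 4: u0 ∈ [-23/110, 1/5)
intersection: [0, 3/110)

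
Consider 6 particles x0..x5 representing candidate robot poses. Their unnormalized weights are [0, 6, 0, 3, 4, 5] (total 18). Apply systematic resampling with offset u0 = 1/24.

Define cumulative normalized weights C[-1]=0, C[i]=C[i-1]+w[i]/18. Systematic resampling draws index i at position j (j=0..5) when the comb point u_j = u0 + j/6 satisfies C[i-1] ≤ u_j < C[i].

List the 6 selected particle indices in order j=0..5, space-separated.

1 1 3 4 4 5

C = [0, 1/3, 1/3, 1/2, 13/18, 1]
j=0: u_0=1/24 ∈ [0, 1/3) → index 1
j=1: u_1=5/24 ∈ [0, 1/3) → index 1
j=2: u_2=3/8 ∈ [1/3, 1/2) → index 3
j=3: u_3=13/24 ∈ [1/2, 13/18) → index 4
j=4: u_4=17/24 ∈ [1/2, 13/18) → index 4
j=5: u_5=7/8 ∈ [13/18, 1) → index 5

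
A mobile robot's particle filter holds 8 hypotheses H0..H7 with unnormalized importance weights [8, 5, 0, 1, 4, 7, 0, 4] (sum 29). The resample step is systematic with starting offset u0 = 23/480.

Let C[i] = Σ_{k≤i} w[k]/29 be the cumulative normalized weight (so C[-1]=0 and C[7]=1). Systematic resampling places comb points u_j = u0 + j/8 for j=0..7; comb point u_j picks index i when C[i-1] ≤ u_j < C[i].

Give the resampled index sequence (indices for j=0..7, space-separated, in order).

0 0 1 1 4 5 5 7

C = [8/29, 13/29, 13/29, 14/29, 18/29, 25/29, 25/29, 1]
j=0: u_0=23/480 ∈ [0, 8/29) → index 0
j=1: u_1=83/480 ∈ [0, 8/29) → index 0
j=2: u_2=143/480 ∈ [8/29, 13/29) → index 1
j=3: u_3=203/480 ∈ [8/29, 13/29) → index 1
j=4: u_4=263/480 ∈ [14/29, 18/29) → index 4
j=5: u_5=323/480 ∈ [18/29, 25/29) → index 5
j=6: u_6=383/480 ∈ [18/29, 25/29) → index 5
j=7: u_7=443/480 ∈ [25/29, 1) → index 7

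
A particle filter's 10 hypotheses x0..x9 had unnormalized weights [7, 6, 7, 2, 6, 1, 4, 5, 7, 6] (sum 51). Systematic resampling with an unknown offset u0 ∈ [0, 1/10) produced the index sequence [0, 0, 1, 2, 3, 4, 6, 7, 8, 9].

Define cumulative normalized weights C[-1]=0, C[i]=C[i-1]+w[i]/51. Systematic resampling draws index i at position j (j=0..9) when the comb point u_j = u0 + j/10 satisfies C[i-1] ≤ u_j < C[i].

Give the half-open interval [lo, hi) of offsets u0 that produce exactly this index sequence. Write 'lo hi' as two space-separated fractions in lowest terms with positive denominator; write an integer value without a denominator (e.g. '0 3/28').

0 8/255

C = [7/51, 13/51, 20/51, 22/51, 28/51, 29/51, 11/17, 38/51, 15/17, 1]
j=0 picked index 0: u0 ∈ [0, 7/51)
j=1 picked index 0: u0 ∈ [-1/10, 19/510)
j=2 picked index 1: u0 ∈ [-16/255, 14/255)
j=3 picked index 2: u0 ∈ [-23/510, 47/510)
j=4 picked index 3: u0 ∈ [-2/255, 8/255)
j=5 picked index 4: u0 ∈ [-7/102, 5/102)
j=6 picked index 6: u0 ∈ [-8/255, 4/85)
j=7 picked index 7: u0 ∈ [-9/170, 23/510)
j=8 picked index 8: u0 ∈ [-14/255, 7/85)
j=9 picked index 9: u0 ∈ [-3/170, 1/10)
intersection: [0, 8/255)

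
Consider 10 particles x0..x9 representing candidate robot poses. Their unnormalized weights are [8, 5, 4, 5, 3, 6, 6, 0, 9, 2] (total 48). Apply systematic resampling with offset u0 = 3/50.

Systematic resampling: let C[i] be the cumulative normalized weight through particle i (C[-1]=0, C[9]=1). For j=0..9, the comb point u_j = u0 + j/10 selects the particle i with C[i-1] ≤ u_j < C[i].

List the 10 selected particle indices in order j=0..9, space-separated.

C = [1/6, 13/48, 17/48, 11/24, 25/48, 31/48, 37/48, 37/48, 23/24, 1]
j=0: u_0=3/50 ∈ [0, 1/6) → index 0
j=1: u_1=4/25 ∈ [0, 1/6) → index 0
j=2: u_2=13/50 ∈ [1/6, 13/48) → index 1
j=3: u_3=9/25 ∈ [17/48, 11/24) → index 3
j=4: u_4=23/50 ∈ [11/24, 25/48) → index 4
j=5: u_5=14/25 ∈ [25/48, 31/48) → index 5
j=6: u_6=33/50 ∈ [31/48, 37/48) → index 6
j=7: u_7=19/25 ∈ [31/48, 37/48) → index 6
j=8: u_8=43/50 ∈ [37/48, 23/24) → index 8
j=9: u_9=24/25 ∈ [23/24, 1) → index 9

0 0 1 3 4 5 6 6 8 9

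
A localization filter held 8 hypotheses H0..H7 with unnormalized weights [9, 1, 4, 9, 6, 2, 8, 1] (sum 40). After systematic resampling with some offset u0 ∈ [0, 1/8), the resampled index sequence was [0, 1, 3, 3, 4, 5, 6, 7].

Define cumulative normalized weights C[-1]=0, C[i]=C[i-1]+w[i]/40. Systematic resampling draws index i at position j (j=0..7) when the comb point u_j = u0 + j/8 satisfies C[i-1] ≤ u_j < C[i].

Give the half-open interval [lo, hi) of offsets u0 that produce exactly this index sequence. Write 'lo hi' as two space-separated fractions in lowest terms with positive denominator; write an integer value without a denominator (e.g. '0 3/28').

C = [9/40, 1/4, 7/20, 23/40, 29/40, 31/40, 39/40, 1]
j=0 picked index 0: u0 ∈ [0, 9/40)
j=1 picked index 1: u0 ∈ [1/10, 1/8)
j=2 picked index 3: u0 ∈ [1/10, 13/40)
j=3 picked index 3: u0 ∈ [-1/40, 1/5)
j=4 picked index 4: u0 ∈ [3/40, 9/40)
j=5 picked index 5: u0 ∈ [1/10, 3/20)
j=6 picked index 6: u0 ∈ [1/40, 9/40)
j=7 picked index 7: u0 ∈ [1/10, 1/8)
intersection: [1/10, 1/8)

1/10 1/8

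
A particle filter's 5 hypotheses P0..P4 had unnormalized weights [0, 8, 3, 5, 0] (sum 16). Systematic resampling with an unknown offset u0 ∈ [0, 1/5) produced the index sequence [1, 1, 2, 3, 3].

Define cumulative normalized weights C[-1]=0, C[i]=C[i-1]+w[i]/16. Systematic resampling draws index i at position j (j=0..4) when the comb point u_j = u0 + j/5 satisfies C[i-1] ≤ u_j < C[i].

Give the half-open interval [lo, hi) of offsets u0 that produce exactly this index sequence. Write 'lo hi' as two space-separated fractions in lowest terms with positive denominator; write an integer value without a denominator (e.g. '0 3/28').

1/10 1/5

C = [0, 1/2, 11/16, 1, 1]
j=0 picked index 1: u0 ∈ [0, 1/2)
j=1 picked index 1: u0 ∈ [-1/5, 3/10)
j=2 picked index 2: u0 ∈ [1/10, 23/80)
j=3 picked index 3: u0 ∈ [7/80, 2/5)
j=4 picked index 3: u0 ∈ [-9/80, 1/5)
intersection: [1/10, 1/5)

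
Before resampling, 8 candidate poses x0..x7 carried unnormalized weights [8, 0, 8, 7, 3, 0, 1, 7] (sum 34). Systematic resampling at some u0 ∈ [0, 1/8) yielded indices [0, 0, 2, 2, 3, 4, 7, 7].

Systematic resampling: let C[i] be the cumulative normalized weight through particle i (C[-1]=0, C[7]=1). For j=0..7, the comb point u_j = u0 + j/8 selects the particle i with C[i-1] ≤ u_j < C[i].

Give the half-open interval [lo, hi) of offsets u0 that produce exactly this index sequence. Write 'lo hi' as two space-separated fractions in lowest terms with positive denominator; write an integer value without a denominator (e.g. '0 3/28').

C = [4/17, 4/17, 8/17, 23/34, 13/17, 13/17, 27/34, 1]
j=0 picked index 0: u0 ∈ [0, 4/17)
j=1 picked index 0: u0 ∈ [-1/8, 15/136)
j=2 picked index 2: u0 ∈ [-1/68, 15/68)
j=3 picked index 2: u0 ∈ [-19/136, 13/136)
j=4 picked index 3: u0 ∈ [-1/34, 3/17)
j=5 picked index 4: u0 ∈ [7/136, 19/136)
j=6 picked index 7: u0 ∈ [3/68, 1/4)
j=7 picked index 7: u0 ∈ [-11/136, 1/8)
intersection: [7/136, 13/136)

7/136 13/136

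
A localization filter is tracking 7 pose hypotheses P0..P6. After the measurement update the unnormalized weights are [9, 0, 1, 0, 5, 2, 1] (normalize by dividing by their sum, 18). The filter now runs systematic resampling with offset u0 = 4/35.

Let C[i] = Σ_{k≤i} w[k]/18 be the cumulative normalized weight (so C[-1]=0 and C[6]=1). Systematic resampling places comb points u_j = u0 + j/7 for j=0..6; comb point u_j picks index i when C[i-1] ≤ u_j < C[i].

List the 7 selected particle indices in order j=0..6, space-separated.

C = [1/2, 1/2, 5/9, 5/9, 5/6, 17/18, 1]
j=0: u_0=4/35 ∈ [0, 1/2) → index 0
j=1: u_1=9/35 ∈ [0, 1/2) → index 0
j=2: u_2=2/5 ∈ [0, 1/2) → index 0
j=3: u_3=19/35 ∈ [1/2, 5/9) → index 2
j=4: u_4=24/35 ∈ [5/9, 5/6) → index 4
j=5: u_5=29/35 ∈ [5/9, 5/6) → index 4
j=6: u_6=34/35 ∈ [17/18, 1) → index 6

0 0 0 2 4 4 6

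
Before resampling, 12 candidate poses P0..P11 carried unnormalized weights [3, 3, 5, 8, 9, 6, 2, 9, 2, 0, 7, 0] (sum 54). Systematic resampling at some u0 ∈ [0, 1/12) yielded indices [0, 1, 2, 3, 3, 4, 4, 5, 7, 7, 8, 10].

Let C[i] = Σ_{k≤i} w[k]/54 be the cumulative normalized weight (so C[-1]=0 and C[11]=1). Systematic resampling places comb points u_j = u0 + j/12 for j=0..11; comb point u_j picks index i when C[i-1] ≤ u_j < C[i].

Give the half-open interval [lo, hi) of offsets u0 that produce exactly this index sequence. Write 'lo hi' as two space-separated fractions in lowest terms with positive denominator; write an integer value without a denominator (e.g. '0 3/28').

0 1/54

C = [1/18, 1/9, 11/54, 19/54, 14/27, 17/27, 2/3, 5/6, 47/54, 47/54, 1, 1]
j=0 picked index 0: u0 ∈ [0, 1/18)
j=1 picked index 1: u0 ∈ [-1/36, 1/36)
j=2 picked index 2: u0 ∈ [-1/18, 1/27)
j=3 picked index 3: u0 ∈ [-5/108, 11/108)
j=4 picked index 3: u0 ∈ [-7/54, 1/54)
j=5 picked index 4: u0 ∈ [-7/108, 11/108)
j=6 picked index 4: u0 ∈ [-4/27, 1/54)
j=7 picked index 5: u0 ∈ [-7/108, 5/108)
j=8 picked index 7: u0 ∈ [0, 1/6)
j=9 picked index 7: u0 ∈ [-1/12, 1/12)
j=10 picked index 8: u0 ∈ [0, 1/27)
j=11 picked index 10: u0 ∈ [-5/108, 1/12)
intersection: [0, 1/54)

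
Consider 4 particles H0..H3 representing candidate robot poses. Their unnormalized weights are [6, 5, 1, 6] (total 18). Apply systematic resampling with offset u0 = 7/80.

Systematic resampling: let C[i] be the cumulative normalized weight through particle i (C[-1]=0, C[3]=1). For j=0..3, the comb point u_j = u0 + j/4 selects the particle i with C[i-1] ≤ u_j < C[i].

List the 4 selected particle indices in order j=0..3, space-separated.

0 1 1 3

C = [1/3, 11/18, 2/3, 1]
j=0: u_0=7/80 ∈ [0, 1/3) → index 0
j=1: u_1=27/80 ∈ [1/3, 11/18) → index 1
j=2: u_2=47/80 ∈ [1/3, 11/18) → index 1
j=3: u_3=67/80 ∈ [2/3, 1) → index 3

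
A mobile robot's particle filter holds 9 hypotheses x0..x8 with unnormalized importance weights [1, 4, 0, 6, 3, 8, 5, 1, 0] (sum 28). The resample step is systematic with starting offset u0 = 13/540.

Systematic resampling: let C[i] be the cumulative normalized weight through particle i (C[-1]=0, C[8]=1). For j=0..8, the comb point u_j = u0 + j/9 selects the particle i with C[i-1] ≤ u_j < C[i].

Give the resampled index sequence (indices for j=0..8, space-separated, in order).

0 1 3 3 4 5 5 6 6

C = [1/28, 5/28, 5/28, 11/28, 1/2, 11/14, 27/28, 1, 1]
j=0: u_0=13/540 ∈ [0, 1/28) → index 0
j=1: u_1=73/540 ∈ [1/28, 5/28) → index 1
j=2: u_2=133/540 ∈ [5/28, 11/28) → index 3
j=3: u_3=193/540 ∈ [5/28, 11/28) → index 3
j=4: u_4=253/540 ∈ [11/28, 1/2) → index 4
j=5: u_5=313/540 ∈ [1/2, 11/14) → index 5
j=6: u_6=373/540 ∈ [1/2, 11/14) → index 5
j=7: u_7=433/540 ∈ [11/14, 27/28) → index 6
j=8: u_8=493/540 ∈ [11/14, 27/28) → index 6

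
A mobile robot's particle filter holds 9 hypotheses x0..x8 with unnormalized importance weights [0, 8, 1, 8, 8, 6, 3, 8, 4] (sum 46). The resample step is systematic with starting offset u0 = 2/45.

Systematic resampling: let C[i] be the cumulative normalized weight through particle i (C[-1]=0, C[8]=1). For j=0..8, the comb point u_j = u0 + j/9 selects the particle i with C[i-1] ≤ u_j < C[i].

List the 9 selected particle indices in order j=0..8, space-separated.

C = [0, 4/23, 9/46, 17/46, 25/46, 31/46, 17/23, 21/23, 1]
j=0: u_0=2/45 ∈ [0, 4/23) → index 1
j=1: u_1=7/45 ∈ [0, 4/23) → index 1
j=2: u_2=4/15 ∈ [9/46, 17/46) → index 3
j=3: u_3=17/45 ∈ [17/46, 25/46) → index 4
j=4: u_4=22/45 ∈ [17/46, 25/46) → index 4
j=5: u_5=3/5 ∈ [25/46, 31/46) → index 5
j=6: u_6=32/45 ∈ [31/46, 17/23) → index 6
j=7: u_7=37/45 ∈ [17/23, 21/23) → index 7
j=8: u_8=14/15 ∈ [21/23, 1) → index 8

1 1 3 4 4 5 6 7 8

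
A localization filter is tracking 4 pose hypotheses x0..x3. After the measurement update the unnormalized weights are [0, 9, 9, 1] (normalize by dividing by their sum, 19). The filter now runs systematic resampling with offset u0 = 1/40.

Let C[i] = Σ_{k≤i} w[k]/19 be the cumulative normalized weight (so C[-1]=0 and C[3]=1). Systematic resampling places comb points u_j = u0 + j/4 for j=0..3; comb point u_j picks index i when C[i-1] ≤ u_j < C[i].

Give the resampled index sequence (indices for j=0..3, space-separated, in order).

C = [0, 9/19, 18/19, 1]
j=0: u_0=1/40 ∈ [0, 9/19) → index 1
j=1: u_1=11/40 ∈ [0, 9/19) → index 1
j=2: u_2=21/40 ∈ [9/19, 18/19) → index 2
j=3: u_3=31/40 ∈ [9/19, 18/19) → index 2

1 1 2 2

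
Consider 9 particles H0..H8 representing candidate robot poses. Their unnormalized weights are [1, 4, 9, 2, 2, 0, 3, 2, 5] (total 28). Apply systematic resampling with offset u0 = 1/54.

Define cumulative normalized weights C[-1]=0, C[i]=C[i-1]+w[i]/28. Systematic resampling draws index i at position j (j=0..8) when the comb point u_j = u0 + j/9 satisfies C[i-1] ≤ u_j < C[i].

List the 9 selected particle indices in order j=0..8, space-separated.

0 1 2 2 2 4 6 7 8

C = [1/28, 5/28, 1/2, 4/7, 9/14, 9/14, 3/4, 23/28, 1]
j=0: u_0=1/54 ∈ [0, 1/28) → index 0
j=1: u_1=7/54 ∈ [1/28, 5/28) → index 1
j=2: u_2=13/54 ∈ [5/28, 1/2) → index 2
j=3: u_3=19/54 ∈ [5/28, 1/2) → index 2
j=4: u_4=25/54 ∈ [5/28, 1/2) → index 2
j=5: u_5=31/54 ∈ [4/7, 9/14) → index 4
j=6: u_6=37/54 ∈ [9/14, 3/4) → index 6
j=7: u_7=43/54 ∈ [3/4, 23/28) → index 7
j=8: u_8=49/54 ∈ [23/28, 1) → index 8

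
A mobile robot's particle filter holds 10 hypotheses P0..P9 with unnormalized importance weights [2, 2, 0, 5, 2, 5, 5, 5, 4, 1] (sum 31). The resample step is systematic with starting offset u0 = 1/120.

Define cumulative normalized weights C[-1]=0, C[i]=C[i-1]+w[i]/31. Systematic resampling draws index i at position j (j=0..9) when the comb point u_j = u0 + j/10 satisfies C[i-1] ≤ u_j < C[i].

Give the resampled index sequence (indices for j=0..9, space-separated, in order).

0 1 3 4 5 5 6 7 7 8

C = [2/31, 4/31, 4/31, 9/31, 11/31, 16/31, 21/31, 26/31, 30/31, 1]
j=0: u_0=1/120 ∈ [0, 2/31) → index 0
j=1: u_1=13/120 ∈ [2/31, 4/31) → index 1
j=2: u_2=5/24 ∈ [4/31, 9/31) → index 3
j=3: u_3=37/120 ∈ [9/31, 11/31) → index 4
j=4: u_4=49/120 ∈ [11/31, 16/31) → index 5
j=5: u_5=61/120 ∈ [11/31, 16/31) → index 5
j=6: u_6=73/120 ∈ [16/31, 21/31) → index 6
j=7: u_7=17/24 ∈ [21/31, 26/31) → index 7
j=8: u_8=97/120 ∈ [21/31, 26/31) → index 7
j=9: u_9=109/120 ∈ [26/31, 30/31) → index 8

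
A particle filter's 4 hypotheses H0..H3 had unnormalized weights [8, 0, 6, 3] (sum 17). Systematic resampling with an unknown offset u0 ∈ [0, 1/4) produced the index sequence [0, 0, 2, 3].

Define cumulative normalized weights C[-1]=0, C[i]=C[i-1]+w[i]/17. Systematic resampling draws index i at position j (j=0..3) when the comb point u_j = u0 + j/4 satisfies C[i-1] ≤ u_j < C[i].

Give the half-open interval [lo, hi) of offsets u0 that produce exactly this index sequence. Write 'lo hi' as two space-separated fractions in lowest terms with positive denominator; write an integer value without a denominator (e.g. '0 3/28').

C = [8/17, 8/17, 14/17, 1]
j=0 picked index 0: u0 ∈ [0, 8/17)
j=1 picked index 0: u0 ∈ [-1/4, 15/68)
j=2 picked index 2: u0 ∈ [-1/34, 11/34)
j=3 picked index 3: u0 ∈ [5/68, 1/4)
intersection: [5/68, 15/68)

5/68 15/68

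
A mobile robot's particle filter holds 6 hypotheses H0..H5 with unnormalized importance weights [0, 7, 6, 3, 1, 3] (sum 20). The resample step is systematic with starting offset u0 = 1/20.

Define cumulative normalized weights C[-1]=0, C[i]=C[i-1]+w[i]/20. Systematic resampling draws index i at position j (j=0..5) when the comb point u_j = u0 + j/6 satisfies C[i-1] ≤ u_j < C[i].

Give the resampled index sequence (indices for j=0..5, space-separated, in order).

C = [0, 7/20, 13/20, 4/5, 17/20, 1]
j=0: u_0=1/20 ∈ [0, 7/20) → index 1
j=1: u_1=13/60 ∈ [0, 7/20) → index 1
j=2: u_2=23/60 ∈ [7/20, 13/20) → index 2
j=3: u_3=11/20 ∈ [7/20, 13/20) → index 2
j=4: u_4=43/60 ∈ [13/20, 4/5) → index 3
j=5: u_5=53/60 ∈ [17/20, 1) → index 5

1 1 2 2 3 5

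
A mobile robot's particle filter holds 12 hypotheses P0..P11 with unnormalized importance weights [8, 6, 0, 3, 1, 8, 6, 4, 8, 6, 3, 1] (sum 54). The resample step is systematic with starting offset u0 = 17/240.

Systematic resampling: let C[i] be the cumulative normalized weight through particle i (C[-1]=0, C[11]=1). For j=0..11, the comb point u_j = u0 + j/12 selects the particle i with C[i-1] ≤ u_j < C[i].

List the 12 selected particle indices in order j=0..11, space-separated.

C = [4/27, 7/27, 7/27, 17/54, 1/3, 13/27, 16/27, 2/3, 22/27, 25/27, 53/54, 1]
j=0: u_0=17/240 ∈ [0, 4/27) → index 0
j=1: u_1=37/240 ∈ [4/27, 7/27) → index 1
j=2: u_2=19/80 ∈ [4/27, 7/27) → index 1
j=3: u_3=77/240 ∈ [17/54, 1/3) → index 4
j=4: u_4=97/240 ∈ [1/3, 13/27) → index 5
j=5: u_5=39/80 ∈ [13/27, 16/27) → index 6
j=6: u_6=137/240 ∈ [13/27, 16/27) → index 6
j=7: u_7=157/240 ∈ [16/27, 2/3) → index 7
j=8: u_8=59/80 ∈ [2/3, 22/27) → index 8
j=9: u_9=197/240 ∈ [22/27, 25/27) → index 9
j=10: u_10=217/240 ∈ [22/27, 25/27) → index 9
j=11: u_11=79/80 ∈ [53/54, 1) → index 11

0 1 1 4 5 6 6 7 8 9 9 11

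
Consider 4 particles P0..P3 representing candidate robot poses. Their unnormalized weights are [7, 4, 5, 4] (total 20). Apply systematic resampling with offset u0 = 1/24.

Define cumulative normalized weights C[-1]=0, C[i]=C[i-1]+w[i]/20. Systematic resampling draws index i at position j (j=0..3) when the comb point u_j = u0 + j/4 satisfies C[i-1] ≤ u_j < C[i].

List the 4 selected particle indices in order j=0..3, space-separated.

0 0 1 2

C = [7/20, 11/20, 4/5, 1]
j=0: u_0=1/24 ∈ [0, 7/20) → index 0
j=1: u_1=7/24 ∈ [0, 7/20) → index 0
j=2: u_2=13/24 ∈ [7/20, 11/20) → index 1
j=3: u_3=19/24 ∈ [11/20, 4/5) → index 2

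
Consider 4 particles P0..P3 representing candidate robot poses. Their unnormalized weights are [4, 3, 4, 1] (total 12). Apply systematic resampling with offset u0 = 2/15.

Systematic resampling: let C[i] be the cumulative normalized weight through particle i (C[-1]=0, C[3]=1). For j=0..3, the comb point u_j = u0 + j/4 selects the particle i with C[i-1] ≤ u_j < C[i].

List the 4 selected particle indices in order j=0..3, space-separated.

C = [1/3, 7/12, 11/12, 1]
j=0: u_0=2/15 ∈ [0, 1/3) → index 0
j=1: u_1=23/60 ∈ [1/3, 7/12) → index 1
j=2: u_2=19/30 ∈ [7/12, 11/12) → index 2
j=3: u_3=53/60 ∈ [7/12, 11/12) → index 2

0 1 2 2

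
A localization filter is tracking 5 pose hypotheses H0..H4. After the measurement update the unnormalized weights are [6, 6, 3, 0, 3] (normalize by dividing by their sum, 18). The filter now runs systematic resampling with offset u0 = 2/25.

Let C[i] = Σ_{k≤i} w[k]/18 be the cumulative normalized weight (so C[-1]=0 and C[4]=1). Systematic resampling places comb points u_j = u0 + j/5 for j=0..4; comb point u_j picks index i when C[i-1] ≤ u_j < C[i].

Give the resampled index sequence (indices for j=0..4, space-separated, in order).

0 0 1 2 4

C = [1/3, 2/3, 5/6, 5/6, 1]
j=0: u_0=2/25 ∈ [0, 1/3) → index 0
j=1: u_1=7/25 ∈ [0, 1/3) → index 0
j=2: u_2=12/25 ∈ [1/3, 2/3) → index 1
j=3: u_3=17/25 ∈ [2/3, 5/6) → index 2
j=4: u_4=22/25 ∈ [5/6, 1) → index 4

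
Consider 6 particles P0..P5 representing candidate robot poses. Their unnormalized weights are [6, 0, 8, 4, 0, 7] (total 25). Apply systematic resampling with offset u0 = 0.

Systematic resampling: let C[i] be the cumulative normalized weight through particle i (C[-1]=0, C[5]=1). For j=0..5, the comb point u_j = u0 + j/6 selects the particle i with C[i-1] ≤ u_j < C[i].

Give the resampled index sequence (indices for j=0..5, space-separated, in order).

C = [6/25, 6/25, 14/25, 18/25, 18/25, 1]
j=0: u_0=0 ∈ [0, 6/25) → index 0
j=1: u_1=1/6 ∈ [0, 6/25) → index 0
j=2: u_2=1/3 ∈ [6/25, 14/25) → index 2
j=3: u_3=1/2 ∈ [6/25, 14/25) → index 2
j=4: u_4=2/3 ∈ [14/25, 18/25) → index 3
j=5: u_5=5/6 ∈ [18/25, 1) → index 5

0 0 2 2 3 5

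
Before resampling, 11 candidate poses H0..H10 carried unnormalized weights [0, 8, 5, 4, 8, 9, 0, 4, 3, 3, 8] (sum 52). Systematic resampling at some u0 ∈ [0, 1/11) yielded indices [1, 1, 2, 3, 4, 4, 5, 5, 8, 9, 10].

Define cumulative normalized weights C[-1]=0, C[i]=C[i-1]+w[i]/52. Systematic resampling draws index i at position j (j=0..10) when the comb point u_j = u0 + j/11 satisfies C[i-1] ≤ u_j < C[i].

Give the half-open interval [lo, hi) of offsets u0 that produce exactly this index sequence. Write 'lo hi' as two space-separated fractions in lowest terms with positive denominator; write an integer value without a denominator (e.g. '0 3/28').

C = [0, 2/13, 1/4, 17/52, 25/52, 17/26, 17/26, 19/26, 41/52, 11/13, 1]
j=0 picked index 1: u0 ∈ [0, 2/13)
j=1 picked index 1: u0 ∈ [-1/11, 9/143)
j=2 picked index 2: u0 ∈ [-4/143, 3/44)
j=3 picked index 3: u0 ∈ [-1/44, 31/572)
j=4 picked index 4: u0 ∈ [-21/572, 67/572)
j=5 picked index 4: u0 ∈ [-73/572, 15/572)
j=6 picked index 5: u0 ∈ [-37/572, 31/286)
j=7 picked index 5: u0 ∈ [-89/572, 5/286)
j=8 picked index 8: u0 ∈ [1/286, 35/572)
j=9 picked index 9: u0 ∈ [-17/572, 4/143)
j=10 picked index 10: u0 ∈ [-9/143, 1/11)
intersection: [1/286, 5/286)

1/286 5/286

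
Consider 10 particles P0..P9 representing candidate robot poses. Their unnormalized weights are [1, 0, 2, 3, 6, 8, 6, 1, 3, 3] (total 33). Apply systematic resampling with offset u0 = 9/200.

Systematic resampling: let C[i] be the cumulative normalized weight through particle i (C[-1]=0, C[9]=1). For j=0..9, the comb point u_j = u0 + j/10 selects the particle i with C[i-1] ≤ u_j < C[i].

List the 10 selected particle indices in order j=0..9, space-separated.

2 3 4 4 5 5 6 6 8 9

C = [1/33, 1/33, 1/11, 2/11, 4/11, 20/33, 26/33, 9/11, 10/11, 1]
j=0: u_0=9/200 ∈ [1/33, 1/11) → index 2
j=1: u_1=29/200 ∈ [1/11, 2/11) → index 3
j=2: u_2=49/200 ∈ [2/11, 4/11) → index 4
j=3: u_3=69/200 ∈ [2/11, 4/11) → index 4
j=4: u_4=89/200 ∈ [4/11, 20/33) → index 5
j=5: u_5=109/200 ∈ [4/11, 20/33) → index 5
j=6: u_6=129/200 ∈ [20/33, 26/33) → index 6
j=7: u_7=149/200 ∈ [20/33, 26/33) → index 6
j=8: u_8=169/200 ∈ [9/11, 10/11) → index 8
j=9: u_9=189/200 ∈ [10/11, 1) → index 9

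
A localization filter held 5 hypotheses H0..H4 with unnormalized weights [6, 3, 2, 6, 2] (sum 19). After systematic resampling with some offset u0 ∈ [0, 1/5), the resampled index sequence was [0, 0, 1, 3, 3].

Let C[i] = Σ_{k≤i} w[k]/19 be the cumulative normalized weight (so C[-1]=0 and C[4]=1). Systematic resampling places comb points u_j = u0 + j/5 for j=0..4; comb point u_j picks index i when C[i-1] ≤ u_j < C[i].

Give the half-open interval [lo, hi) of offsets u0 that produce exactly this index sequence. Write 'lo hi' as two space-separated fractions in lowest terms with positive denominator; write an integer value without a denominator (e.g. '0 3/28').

0 7/95

C = [6/19, 9/19, 11/19, 17/19, 1]
j=0 picked index 0: u0 ∈ [0, 6/19)
j=1 picked index 0: u0 ∈ [-1/5, 11/95)
j=2 picked index 1: u0 ∈ [-8/95, 7/95)
j=3 picked index 3: u0 ∈ [-2/95, 28/95)
j=4 picked index 3: u0 ∈ [-21/95, 9/95)
intersection: [0, 7/95)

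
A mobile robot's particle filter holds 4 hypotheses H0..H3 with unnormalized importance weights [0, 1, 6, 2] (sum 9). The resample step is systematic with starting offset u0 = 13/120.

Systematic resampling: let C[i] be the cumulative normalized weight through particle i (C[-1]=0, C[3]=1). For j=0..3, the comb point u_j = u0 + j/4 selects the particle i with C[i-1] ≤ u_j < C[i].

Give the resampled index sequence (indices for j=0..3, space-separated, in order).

1 2 2 3

C = [0, 1/9, 7/9, 1]
j=0: u_0=13/120 ∈ [0, 1/9) → index 1
j=1: u_1=43/120 ∈ [1/9, 7/9) → index 2
j=2: u_2=73/120 ∈ [1/9, 7/9) → index 2
j=3: u_3=103/120 ∈ [7/9, 1) → index 3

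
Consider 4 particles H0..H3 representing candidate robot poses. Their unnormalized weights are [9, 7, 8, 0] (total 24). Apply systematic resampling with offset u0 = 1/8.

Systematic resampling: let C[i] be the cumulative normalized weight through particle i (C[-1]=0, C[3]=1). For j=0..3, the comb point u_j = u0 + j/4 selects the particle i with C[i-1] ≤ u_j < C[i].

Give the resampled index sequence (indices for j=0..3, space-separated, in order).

0 1 1 2

C = [3/8, 2/3, 1, 1]
j=0: u_0=1/8 ∈ [0, 3/8) → index 0
j=1: u_1=3/8 ∈ [3/8, 2/3) → index 1
j=2: u_2=5/8 ∈ [3/8, 2/3) → index 1
j=3: u_3=7/8 ∈ [2/3, 1) → index 2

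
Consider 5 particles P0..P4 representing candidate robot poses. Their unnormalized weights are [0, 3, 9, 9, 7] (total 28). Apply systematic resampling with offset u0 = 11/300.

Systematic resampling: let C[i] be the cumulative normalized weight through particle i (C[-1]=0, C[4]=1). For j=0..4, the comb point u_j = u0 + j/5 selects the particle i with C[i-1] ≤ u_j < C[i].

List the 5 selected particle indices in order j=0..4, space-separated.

1 2 3 3 4

C = [0, 3/28, 3/7, 3/4, 1]
j=0: u_0=11/300 ∈ [0, 3/28) → index 1
j=1: u_1=71/300 ∈ [3/28, 3/7) → index 2
j=2: u_2=131/300 ∈ [3/7, 3/4) → index 3
j=3: u_3=191/300 ∈ [3/7, 3/4) → index 3
j=4: u_4=251/300 ∈ [3/4, 1) → index 4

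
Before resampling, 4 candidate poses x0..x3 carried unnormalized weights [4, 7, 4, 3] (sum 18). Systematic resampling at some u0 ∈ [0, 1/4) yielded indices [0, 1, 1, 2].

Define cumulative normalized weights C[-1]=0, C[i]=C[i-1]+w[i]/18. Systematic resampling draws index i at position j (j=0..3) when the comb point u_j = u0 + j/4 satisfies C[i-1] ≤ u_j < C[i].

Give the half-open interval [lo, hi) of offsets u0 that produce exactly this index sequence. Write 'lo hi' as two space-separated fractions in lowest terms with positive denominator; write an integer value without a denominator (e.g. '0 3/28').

0 1/12

C = [2/9, 11/18, 5/6, 1]
j=0 picked index 0: u0 ∈ [0, 2/9)
j=1 picked index 1: u0 ∈ [-1/36, 13/36)
j=2 picked index 1: u0 ∈ [-5/18, 1/9)
j=3 picked index 2: u0 ∈ [-5/36, 1/12)
intersection: [0, 1/12)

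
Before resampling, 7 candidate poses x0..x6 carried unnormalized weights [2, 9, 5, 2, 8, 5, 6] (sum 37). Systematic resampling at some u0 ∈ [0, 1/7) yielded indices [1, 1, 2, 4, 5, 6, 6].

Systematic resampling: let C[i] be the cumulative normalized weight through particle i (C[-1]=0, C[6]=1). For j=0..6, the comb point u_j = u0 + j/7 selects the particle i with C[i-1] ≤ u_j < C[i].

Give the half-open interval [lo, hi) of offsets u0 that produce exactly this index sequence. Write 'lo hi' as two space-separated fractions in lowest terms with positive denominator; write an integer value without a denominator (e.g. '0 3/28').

34/259 1/7

C = [2/37, 11/37, 16/37, 18/37, 26/37, 31/37, 1]
j=0 picked index 1: u0 ∈ [2/37, 11/37)
j=1 picked index 1: u0 ∈ [-23/259, 40/259)
j=2 picked index 2: u0 ∈ [3/259, 38/259)
j=3 picked index 4: u0 ∈ [15/259, 71/259)
j=4 picked index 5: u0 ∈ [34/259, 69/259)
j=5 picked index 6: u0 ∈ [32/259, 2/7)
j=6 picked index 6: u0 ∈ [-5/259, 1/7)
intersection: [34/259, 1/7)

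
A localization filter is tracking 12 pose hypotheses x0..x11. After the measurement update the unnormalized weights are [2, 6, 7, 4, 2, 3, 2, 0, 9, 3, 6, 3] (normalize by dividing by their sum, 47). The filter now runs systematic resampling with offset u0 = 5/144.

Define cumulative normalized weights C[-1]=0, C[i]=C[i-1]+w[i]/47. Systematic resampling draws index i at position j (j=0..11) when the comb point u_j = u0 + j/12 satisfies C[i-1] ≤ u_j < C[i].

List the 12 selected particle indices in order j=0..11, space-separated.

0 1 2 2 3 5 6 8 8 9 10 11

C = [2/47, 8/47, 15/47, 19/47, 21/47, 24/47, 26/47, 26/47, 35/47, 38/47, 44/47, 1]
j=0: u_0=5/144 ∈ [0, 2/47) → index 0
j=1: u_1=17/144 ∈ [2/47, 8/47) → index 1
j=2: u_2=29/144 ∈ [8/47, 15/47) → index 2
j=3: u_3=41/144 ∈ [8/47, 15/47) → index 2
j=4: u_4=53/144 ∈ [15/47, 19/47) → index 3
j=5: u_5=65/144 ∈ [21/47, 24/47) → index 5
j=6: u_6=77/144 ∈ [24/47, 26/47) → index 6
j=7: u_7=89/144 ∈ [26/47, 35/47) → index 8
j=8: u_8=101/144 ∈ [26/47, 35/47) → index 8
j=9: u_9=113/144 ∈ [35/47, 38/47) → index 9
j=10: u_10=125/144 ∈ [38/47, 44/47) → index 10
j=11: u_11=137/144 ∈ [44/47, 1) → index 11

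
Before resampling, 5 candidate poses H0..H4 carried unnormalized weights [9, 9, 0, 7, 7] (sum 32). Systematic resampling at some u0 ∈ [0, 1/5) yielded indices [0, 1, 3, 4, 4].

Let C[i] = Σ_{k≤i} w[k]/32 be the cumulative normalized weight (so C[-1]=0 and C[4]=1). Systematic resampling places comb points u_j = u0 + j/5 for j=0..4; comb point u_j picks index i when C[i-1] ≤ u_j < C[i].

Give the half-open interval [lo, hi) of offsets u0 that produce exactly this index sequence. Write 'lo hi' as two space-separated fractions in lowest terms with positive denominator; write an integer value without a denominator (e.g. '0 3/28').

C = [9/32, 9/16, 9/16, 25/32, 1]
j=0 picked index 0: u0 ∈ [0, 9/32)
j=1 picked index 1: u0 ∈ [13/160, 29/80)
j=2 picked index 3: u0 ∈ [13/80, 61/160)
j=3 picked index 4: u0 ∈ [29/160, 2/5)
j=4 picked index 4: u0 ∈ [-3/160, 1/5)
intersection: [29/160, 1/5)

29/160 1/5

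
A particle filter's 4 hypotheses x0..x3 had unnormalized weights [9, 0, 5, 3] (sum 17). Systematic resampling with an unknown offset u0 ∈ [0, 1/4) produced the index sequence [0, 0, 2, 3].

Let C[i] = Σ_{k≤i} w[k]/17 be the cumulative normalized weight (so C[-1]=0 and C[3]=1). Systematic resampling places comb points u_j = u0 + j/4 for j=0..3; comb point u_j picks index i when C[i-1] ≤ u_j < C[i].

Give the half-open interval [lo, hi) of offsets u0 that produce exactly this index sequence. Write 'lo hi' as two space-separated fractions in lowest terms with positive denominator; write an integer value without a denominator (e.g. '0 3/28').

5/68 1/4

C = [9/17, 9/17, 14/17, 1]
j=0 picked index 0: u0 ∈ [0, 9/17)
j=1 picked index 0: u0 ∈ [-1/4, 19/68)
j=2 picked index 2: u0 ∈ [1/34, 11/34)
j=3 picked index 3: u0 ∈ [5/68, 1/4)
intersection: [5/68, 1/4)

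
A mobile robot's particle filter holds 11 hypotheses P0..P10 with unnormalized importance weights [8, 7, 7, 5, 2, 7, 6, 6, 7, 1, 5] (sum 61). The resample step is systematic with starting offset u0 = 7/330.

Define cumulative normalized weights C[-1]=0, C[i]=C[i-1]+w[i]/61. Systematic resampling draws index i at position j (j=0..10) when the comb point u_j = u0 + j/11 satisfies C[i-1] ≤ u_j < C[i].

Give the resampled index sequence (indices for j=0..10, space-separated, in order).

C = [8/61, 15/61, 22/61, 27/61, 29/61, 36/61, 42/61, 48/61, 55/61, 56/61, 1]
j=0: u_0=7/330 ∈ [0, 8/61) → index 0
j=1: u_1=37/330 ∈ [0, 8/61) → index 0
j=2: u_2=67/330 ∈ [8/61, 15/61) → index 1
j=3: u_3=97/330 ∈ [15/61, 22/61) → index 2
j=4: u_4=127/330 ∈ [22/61, 27/61) → index 3
j=5: u_5=157/330 ∈ [29/61, 36/61) → index 5
j=6: u_6=17/30 ∈ [29/61, 36/61) → index 5
j=7: u_7=217/330 ∈ [36/61, 42/61) → index 6
j=8: u_8=247/330 ∈ [42/61, 48/61) → index 7
j=9: u_9=277/330 ∈ [48/61, 55/61) → index 8
j=10: u_10=307/330 ∈ [56/61, 1) → index 10

0 0 1 2 3 5 5 6 7 8 10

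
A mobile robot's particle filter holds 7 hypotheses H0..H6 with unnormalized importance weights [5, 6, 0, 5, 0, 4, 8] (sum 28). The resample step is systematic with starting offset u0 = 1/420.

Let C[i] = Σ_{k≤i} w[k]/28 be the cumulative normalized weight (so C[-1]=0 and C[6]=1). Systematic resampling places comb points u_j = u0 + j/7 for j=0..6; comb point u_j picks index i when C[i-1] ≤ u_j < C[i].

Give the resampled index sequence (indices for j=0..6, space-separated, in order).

C = [5/28, 11/28, 11/28, 4/7, 4/7, 5/7, 1]
j=0: u_0=1/420 ∈ [0, 5/28) → index 0
j=1: u_1=61/420 ∈ [0, 5/28) → index 0
j=2: u_2=121/420 ∈ [5/28, 11/28) → index 1
j=3: u_3=181/420 ∈ [11/28, 4/7) → index 3
j=4: u_4=241/420 ∈ [4/7, 5/7) → index 5
j=5: u_5=43/60 ∈ [5/7, 1) → index 6
j=6: u_6=361/420 ∈ [5/7, 1) → index 6

0 0 1 3 5 6 6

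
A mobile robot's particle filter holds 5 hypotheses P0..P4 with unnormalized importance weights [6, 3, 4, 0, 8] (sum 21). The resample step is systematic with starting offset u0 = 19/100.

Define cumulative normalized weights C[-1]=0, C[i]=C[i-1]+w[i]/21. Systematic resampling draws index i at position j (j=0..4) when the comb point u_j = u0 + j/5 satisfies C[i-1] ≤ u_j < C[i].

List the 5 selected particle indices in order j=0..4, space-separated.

0 1 2 4 4

C = [2/7, 3/7, 13/21, 13/21, 1]
j=0: u_0=19/100 ∈ [0, 2/7) → index 0
j=1: u_1=39/100 ∈ [2/7, 3/7) → index 1
j=2: u_2=59/100 ∈ [3/7, 13/21) → index 2
j=3: u_3=79/100 ∈ [13/21, 1) → index 4
j=4: u_4=99/100 ∈ [13/21, 1) → index 4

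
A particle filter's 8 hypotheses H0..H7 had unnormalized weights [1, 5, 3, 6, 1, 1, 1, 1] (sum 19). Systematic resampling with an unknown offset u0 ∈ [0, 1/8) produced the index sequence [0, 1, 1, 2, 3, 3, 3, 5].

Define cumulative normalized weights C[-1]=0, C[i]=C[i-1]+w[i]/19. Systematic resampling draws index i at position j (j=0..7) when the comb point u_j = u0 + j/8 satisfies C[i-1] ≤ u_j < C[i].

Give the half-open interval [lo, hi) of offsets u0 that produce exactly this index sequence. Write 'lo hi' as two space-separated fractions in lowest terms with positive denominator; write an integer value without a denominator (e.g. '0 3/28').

C = [1/19, 6/19, 9/19, 15/19, 16/19, 17/19, 18/19, 1]
j=0 picked index 0: u0 ∈ [0, 1/19)
j=1 picked index 1: u0 ∈ [-11/152, 29/152)
j=2 picked index 1: u0 ∈ [-15/76, 5/76)
j=3 picked index 2: u0 ∈ [-9/152, 15/152)
j=4 picked index 3: u0 ∈ [-1/38, 11/38)
j=5 picked index 3: u0 ∈ [-23/152, 25/152)
j=6 picked index 3: u0 ∈ [-21/76, 3/76)
j=7 picked index 5: u0 ∈ [-5/152, 3/152)
intersection: [0, 3/152)

0 3/152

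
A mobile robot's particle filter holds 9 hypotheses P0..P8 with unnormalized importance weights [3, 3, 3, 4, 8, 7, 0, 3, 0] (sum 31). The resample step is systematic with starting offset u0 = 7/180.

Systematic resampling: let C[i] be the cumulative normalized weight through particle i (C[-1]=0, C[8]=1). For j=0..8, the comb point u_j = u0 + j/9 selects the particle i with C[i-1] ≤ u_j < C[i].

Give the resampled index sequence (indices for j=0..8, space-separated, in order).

0 1 2 3 4 4 5 5 7

C = [3/31, 6/31, 9/31, 13/31, 21/31, 28/31, 28/31, 1, 1]
j=0: u_0=7/180 ∈ [0, 3/31) → index 0
j=1: u_1=3/20 ∈ [3/31, 6/31) → index 1
j=2: u_2=47/180 ∈ [6/31, 9/31) → index 2
j=3: u_3=67/180 ∈ [9/31, 13/31) → index 3
j=4: u_4=29/60 ∈ [13/31, 21/31) → index 4
j=5: u_5=107/180 ∈ [13/31, 21/31) → index 4
j=6: u_6=127/180 ∈ [21/31, 28/31) → index 5
j=7: u_7=49/60 ∈ [21/31, 28/31) → index 5
j=8: u_8=167/180 ∈ [28/31, 1) → index 7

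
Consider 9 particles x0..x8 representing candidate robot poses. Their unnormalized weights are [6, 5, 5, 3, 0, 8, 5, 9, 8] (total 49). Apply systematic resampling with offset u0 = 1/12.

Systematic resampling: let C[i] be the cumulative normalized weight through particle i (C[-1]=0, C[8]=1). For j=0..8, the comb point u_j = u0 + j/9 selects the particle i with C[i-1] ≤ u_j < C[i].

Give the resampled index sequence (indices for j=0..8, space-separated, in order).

C = [6/49, 11/49, 16/49, 19/49, 19/49, 27/49, 32/49, 41/49, 1]
j=0: u_0=1/12 ∈ [0, 6/49) → index 0
j=1: u_1=7/36 ∈ [6/49, 11/49) → index 1
j=2: u_2=11/36 ∈ [11/49, 16/49) → index 2
j=3: u_3=5/12 ∈ [19/49, 27/49) → index 5
j=4: u_4=19/36 ∈ [19/49, 27/49) → index 5
j=5: u_5=23/36 ∈ [27/49, 32/49) → index 6
j=6: u_6=3/4 ∈ [32/49, 41/49) → index 7
j=7: u_7=31/36 ∈ [41/49, 1) → index 8
j=8: u_8=35/36 ∈ [41/49, 1) → index 8

0 1 2 5 5 6 7 8 8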